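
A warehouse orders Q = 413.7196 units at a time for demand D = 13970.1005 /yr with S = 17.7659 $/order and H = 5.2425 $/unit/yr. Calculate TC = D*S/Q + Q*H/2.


Ordering cost = D*S/Q = 599.9025
Holding cost = Q*H/2 = 1084.4625
TC = 599.9025 + 1084.4625 = 1684.3650

1684.3650 $/yr


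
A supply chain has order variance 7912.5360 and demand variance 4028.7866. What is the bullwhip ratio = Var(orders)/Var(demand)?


BW = 7912.5360 / 4028.7866 = 1.9640

1.9640


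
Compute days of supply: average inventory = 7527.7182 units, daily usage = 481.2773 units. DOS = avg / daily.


DOS = 7527.7182 / 481.2773 = 15.6411

15.6411 days


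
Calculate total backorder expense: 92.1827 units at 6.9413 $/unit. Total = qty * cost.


Total = 92.1827 * 6.9413 = 639.8678

639.8678 $


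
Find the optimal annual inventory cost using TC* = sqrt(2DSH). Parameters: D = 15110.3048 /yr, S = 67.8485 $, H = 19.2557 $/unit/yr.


2*D*S*H = 39482330.7474
TC* = sqrt(39482330.7474) = 6283.4967

6283.4967 $/yr


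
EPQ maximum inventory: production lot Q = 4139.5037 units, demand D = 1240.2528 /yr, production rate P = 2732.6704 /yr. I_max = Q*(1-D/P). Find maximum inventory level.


D/P = 0.4539
1 - D/P = 0.5461
I_max = 4139.5037 * 0.5461 = 2260.7440

2260.7440 units


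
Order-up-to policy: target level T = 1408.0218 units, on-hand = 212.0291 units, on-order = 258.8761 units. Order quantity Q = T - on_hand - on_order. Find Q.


Inventory position = OH + OO = 212.0291 + 258.8761 = 470.9052
Q = 1408.0218 - 470.9052 = 937.1166

937.1166 units


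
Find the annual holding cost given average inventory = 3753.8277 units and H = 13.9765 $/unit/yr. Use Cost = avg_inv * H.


Cost = 3753.8277 * 13.9765 = 52465.3728

52465.3728 $/yr


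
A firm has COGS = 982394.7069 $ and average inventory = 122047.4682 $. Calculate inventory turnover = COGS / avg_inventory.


Turnover = 982394.7069 / 122047.4682 = 8.0493

8.0493


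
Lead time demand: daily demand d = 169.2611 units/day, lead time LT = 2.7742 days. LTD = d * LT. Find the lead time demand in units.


LTD = 169.2611 * 2.7742 = 469.5641

469.5641 units


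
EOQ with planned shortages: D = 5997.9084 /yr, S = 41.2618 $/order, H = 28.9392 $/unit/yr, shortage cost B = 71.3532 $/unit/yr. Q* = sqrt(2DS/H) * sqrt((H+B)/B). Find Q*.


sqrt(2DS/H) = 130.7813
sqrt((H+B)/B) = 1.1856
Q* = 130.7813 * 1.1856 = 155.0504

155.0504 units


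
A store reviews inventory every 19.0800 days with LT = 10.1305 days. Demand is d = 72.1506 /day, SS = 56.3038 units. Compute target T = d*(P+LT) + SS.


P + LT = 29.2105
d*(P+LT) = 72.1506 * 29.2105 = 2107.5551
T = 2107.5551 + 56.3038 = 2163.8589

2163.8589 units


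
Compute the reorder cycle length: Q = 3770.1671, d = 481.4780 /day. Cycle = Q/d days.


Cycle = 3770.1671 / 481.4780 = 7.8304

7.8304 days


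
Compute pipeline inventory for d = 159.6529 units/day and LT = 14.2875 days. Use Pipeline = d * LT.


Pipeline = 159.6529 * 14.2875 = 2281.0408

2281.0408 units


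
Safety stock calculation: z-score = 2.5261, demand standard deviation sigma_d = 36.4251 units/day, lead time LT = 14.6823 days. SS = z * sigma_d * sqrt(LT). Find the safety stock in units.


sqrt(LT) = sqrt(14.6823) = 3.8317
SS = 2.5261 * 36.4251 * 3.8317 = 352.5724

352.5724 units


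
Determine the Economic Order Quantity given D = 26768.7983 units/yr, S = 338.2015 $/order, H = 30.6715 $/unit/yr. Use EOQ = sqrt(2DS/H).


2*D*S = 2 * 26768.7983 * 338.2015 = 18106495.4765
2*D*S/H = 590336.1582
EOQ = sqrt(590336.1582) = 768.3334

768.3334 units


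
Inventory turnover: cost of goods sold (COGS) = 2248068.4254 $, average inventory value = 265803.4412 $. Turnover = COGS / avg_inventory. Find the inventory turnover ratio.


Turnover = 2248068.4254 / 265803.4412 = 8.4576

8.4576


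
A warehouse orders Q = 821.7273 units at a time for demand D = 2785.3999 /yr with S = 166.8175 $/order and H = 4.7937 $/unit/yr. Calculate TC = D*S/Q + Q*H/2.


Ordering cost = D*S/Q = 565.4594
Holding cost = Q*H/2 = 1969.5571
TC = 565.4594 + 1969.5571 = 2535.0165

2535.0165 $/yr


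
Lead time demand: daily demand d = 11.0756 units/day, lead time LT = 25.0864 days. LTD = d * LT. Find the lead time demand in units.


LTD = 11.0756 * 25.0864 = 277.8469

277.8469 units


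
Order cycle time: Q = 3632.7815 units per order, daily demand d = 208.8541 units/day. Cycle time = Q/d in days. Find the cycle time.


Cycle = 3632.7815 / 208.8541 = 17.3939

17.3939 days


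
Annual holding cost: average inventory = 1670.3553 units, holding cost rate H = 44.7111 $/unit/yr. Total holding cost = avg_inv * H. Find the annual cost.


Cost = 1670.3553 * 44.7111 = 74683.4229

74683.4229 $/yr


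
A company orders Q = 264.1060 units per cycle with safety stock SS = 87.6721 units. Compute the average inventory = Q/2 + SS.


Q/2 = 132.0530
Avg = 132.0530 + 87.6721 = 219.7251

219.7251 units


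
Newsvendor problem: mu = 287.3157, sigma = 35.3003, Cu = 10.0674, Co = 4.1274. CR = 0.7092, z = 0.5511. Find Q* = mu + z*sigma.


CR = Cu/(Cu+Co) = 10.0674/(10.0674+4.1274) = 0.7092
z = 0.5511
Q* = 287.3157 + 0.5511 * 35.3003 = 306.7697

306.7697 units


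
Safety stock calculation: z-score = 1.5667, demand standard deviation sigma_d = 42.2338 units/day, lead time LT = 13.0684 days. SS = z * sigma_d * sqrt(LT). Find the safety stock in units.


sqrt(LT) = sqrt(13.0684) = 3.6150
SS = 1.5667 * 42.2338 * 3.6150 = 239.1978

239.1978 units


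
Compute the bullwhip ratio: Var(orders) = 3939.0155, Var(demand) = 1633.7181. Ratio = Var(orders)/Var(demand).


BW = 3939.0155 / 1633.7181 = 2.4111

2.4111


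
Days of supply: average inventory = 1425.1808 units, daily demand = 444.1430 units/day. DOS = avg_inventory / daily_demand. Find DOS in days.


DOS = 1425.1808 / 444.1430 = 3.2088

3.2088 days


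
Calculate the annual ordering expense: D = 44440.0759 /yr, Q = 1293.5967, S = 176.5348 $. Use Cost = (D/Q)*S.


Number of orders = D/Q = 34.3539
Cost = 34.3539 * 176.5348 = 6064.6567

6064.6567 $/yr


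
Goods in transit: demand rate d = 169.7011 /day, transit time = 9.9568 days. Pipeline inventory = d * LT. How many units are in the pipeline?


Pipeline = 169.7011 * 9.9568 = 1689.6799

1689.6799 units


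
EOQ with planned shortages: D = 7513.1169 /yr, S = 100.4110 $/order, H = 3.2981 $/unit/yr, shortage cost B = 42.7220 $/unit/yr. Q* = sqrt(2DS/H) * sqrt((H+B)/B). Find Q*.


sqrt(2DS/H) = 676.3692
sqrt((H+B)/B) = 1.0379
Q* = 676.3692 * 1.0379 = 701.9914

701.9914 units


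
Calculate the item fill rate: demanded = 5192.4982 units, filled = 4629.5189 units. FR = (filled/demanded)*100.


FR = 4629.5189 / 5192.4982 * 100 = 89.1578

89.1578%


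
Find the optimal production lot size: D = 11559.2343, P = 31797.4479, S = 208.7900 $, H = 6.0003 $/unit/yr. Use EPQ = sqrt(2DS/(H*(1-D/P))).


1 - D/P = 1 - 0.3635 = 0.6365
H*(1-D/P) = 3.8190
2DS = 4826905.0590
EPQ = sqrt(1263909.2180) = 1124.2372

1124.2372 units


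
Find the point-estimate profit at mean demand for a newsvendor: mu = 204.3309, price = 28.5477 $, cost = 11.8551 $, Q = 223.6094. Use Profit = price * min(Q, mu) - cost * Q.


Sales at mu = min(223.6094, 204.3309) = 204.3309
Revenue = 28.5477 * 204.3309 = 5833.1772
Total cost = 11.8551 * 223.6094 = 2650.9118
Profit = 5833.1772 - 2650.9118 = 3182.2654

3182.2654 $


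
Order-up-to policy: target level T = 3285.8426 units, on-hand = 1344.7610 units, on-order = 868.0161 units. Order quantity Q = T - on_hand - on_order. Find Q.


Inventory position = OH + OO = 1344.7610 + 868.0161 = 2212.7771
Q = 3285.8426 - 2212.7771 = 1073.0655

1073.0655 units


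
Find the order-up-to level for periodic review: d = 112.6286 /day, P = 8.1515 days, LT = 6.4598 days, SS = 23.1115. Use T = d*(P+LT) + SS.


P + LT = 14.6113
d*(P+LT) = 112.6286 * 14.6113 = 1645.6503
T = 1645.6503 + 23.1115 = 1668.7618

1668.7618 units


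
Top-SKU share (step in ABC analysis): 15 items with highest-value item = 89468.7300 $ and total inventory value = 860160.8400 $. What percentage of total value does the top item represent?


Top item = 89468.7300
Total = 860160.8400
Percentage = 89468.7300 / 860160.8400 * 100 = 10.4014

10.4014%


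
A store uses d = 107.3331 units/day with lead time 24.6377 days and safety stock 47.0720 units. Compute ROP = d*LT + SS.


d*LT = 107.3331 * 24.6377 = 2644.4407
ROP = 2644.4407 + 47.0720 = 2691.5127

2691.5127 units


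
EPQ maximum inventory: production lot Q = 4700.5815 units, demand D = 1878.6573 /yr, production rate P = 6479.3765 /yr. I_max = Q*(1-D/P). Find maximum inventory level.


D/P = 0.2899
1 - D/P = 0.7101
I_max = 4700.5815 * 0.7101 = 3337.6754

3337.6754 units


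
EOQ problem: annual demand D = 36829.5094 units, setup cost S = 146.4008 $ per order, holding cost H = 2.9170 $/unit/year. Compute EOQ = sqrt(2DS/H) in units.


2*D*S = 2 * 36829.5094 * 146.4008 = 10783739.2795
2*D*S/H = 3696859.5405
EOQ = sqrt(3696859.5405) = 1922.7219

1922.7219 units


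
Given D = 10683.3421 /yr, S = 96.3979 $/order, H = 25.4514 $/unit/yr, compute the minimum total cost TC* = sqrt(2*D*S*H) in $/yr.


2*D*S*H = 52422337.3250
TC* = sqrt(52422337.3250) = 7240.3272

7240.3272 $/yr


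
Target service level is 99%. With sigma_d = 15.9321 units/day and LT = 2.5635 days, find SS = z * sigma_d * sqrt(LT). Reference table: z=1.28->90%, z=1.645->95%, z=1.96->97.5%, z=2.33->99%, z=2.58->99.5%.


From the table, SL = 99% corresponds to z = 2.33
sqrt(LT) = sqrt(2.5635) = 1.6011
SS = 2.33 * 15.9321 * 1.6011 = 59.4355

59.4355 units


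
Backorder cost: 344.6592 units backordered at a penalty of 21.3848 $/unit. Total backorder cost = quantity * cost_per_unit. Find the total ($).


Total = 344.6592 * 21.3848 = 7370.4681

7370.4681 $


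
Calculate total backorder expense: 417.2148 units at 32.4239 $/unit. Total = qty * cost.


Total = 417.2148 * 32.4239 = 13527.7310

13527.7310 $


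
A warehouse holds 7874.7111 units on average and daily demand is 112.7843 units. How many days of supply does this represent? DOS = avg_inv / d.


DOS = 7874.7111 / 112.7843 = 69.8210

69.8210 days


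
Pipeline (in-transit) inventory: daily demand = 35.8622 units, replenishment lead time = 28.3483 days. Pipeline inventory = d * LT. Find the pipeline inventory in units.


Pipeline = 35.8622 * 28.3483 = 1016.6324

1016.6324 units


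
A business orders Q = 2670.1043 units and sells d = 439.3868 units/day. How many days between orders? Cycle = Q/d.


Cycle = 2670.1043 / 439.3868 = 6.0769

6.0769 days


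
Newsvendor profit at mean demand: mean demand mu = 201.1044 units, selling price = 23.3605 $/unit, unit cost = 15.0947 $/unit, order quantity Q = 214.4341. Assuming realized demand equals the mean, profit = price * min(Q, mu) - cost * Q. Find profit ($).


Sales at mu = min(214.4341, 201.1044) = 201.1044
Revenue = 23.3605 * 201.1044 = 4697.8993
Total cost = 15.0947 * 214.4341 = 3236.8184
Profit = 4697.8993 - 3236.8184 = 1461.0809

1461.0809 $


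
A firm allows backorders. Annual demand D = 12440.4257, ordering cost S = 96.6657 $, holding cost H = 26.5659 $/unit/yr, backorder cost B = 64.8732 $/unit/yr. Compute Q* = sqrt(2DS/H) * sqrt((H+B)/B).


sqrt(2DS/H) = 300.8892
sqrt((H+B)/B) = 1.1872
Q* = 300.8892 * 1.1872 = 357.2234

357.2234 units


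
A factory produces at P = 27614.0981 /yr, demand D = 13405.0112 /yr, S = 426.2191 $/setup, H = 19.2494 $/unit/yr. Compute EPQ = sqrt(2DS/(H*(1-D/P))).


1 - D/P = 1 - 0.4854 = 0.5146
H*(1-D/P) = 9.9050
2DS = 11426943.6183
EPQ = sqrt(1153659.3239) = 1074.0853

1074.0853 units


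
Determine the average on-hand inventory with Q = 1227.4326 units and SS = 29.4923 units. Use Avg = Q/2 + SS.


Q/2 = 613.7163
Avg = 613.7163 + 29.4923 = 643.2086

643.2086 units


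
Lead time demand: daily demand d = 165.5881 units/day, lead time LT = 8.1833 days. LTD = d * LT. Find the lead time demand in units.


LTD = 165.5881 * 8.1833 = 1355.0571

1355.0571 units


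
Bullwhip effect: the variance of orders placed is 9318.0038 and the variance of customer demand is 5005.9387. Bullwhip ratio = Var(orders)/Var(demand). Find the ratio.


BW = 9318.0038 / 5005.9387 = 1.8614

1.8614


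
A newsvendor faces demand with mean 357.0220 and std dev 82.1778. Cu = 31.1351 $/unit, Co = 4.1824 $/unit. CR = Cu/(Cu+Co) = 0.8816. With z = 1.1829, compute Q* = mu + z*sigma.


CR = Cu/(Cu+Co) = 31.1351/(31.1351+4.1824) = 0.8816
z = 1.1829
Q* = 357.0220 + 1.1829 * 82.1778 = 454.2301

454.2301 units


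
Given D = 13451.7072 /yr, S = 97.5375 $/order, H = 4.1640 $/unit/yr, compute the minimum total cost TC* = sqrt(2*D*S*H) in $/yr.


2*D*S*H = 10926718.1804
TC* = sqrt(10926718.1804) = 3305.5587

3305.5587 $/yr


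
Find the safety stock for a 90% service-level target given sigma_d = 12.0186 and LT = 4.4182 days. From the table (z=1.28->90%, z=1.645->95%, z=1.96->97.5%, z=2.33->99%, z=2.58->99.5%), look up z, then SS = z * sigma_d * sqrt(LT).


From the table, SL = 90% corresponds to z = 1.28
sqrt(LT) = sqrt(4.4182) = 2.1020
SS = 1.28 * 12.0186 * 2.1020 = 32.3360

32.3360 units


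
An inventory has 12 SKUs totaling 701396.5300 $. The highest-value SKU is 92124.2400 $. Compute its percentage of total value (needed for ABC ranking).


Top item = 92124.2400
Total = 701396.5300
Percentage = 92124.2400 / 701396.5300 * 100 = 13.1344

13.1344%


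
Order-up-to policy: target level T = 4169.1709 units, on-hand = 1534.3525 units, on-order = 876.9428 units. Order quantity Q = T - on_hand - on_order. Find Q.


Inventory position = OH + OO = 1534.3525 + 876.9428 = 2411.2953
Q = 4169.1709 - 2411.2953 = 1757.8756

1757.8756 units


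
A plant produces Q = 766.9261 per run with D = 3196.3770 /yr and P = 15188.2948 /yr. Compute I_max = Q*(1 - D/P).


D/P = 0.2105
1 - D/P = 0.7895
I_max = 766.9261 * 0.7895 = 605.5265

605.5265 units


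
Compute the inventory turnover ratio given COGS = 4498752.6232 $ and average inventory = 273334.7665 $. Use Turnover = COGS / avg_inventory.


Turnover = 4498752.6232 / 273334.7665 = 16.4588

16.4588


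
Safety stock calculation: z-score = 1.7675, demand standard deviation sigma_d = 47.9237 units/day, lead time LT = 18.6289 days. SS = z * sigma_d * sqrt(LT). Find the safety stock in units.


sqrt(LT) = sqrt(18.6289) = 4.3161
SS = 1.7675 * 47.9237 * 4.3161 = 365.5976

365.5976 units


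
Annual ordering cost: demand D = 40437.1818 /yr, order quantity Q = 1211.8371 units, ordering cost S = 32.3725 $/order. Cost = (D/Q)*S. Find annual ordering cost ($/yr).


Number of orders = D/Q = 33.3685
Cost = 33.3685 * 32.3725 = 1080.2216

1080.2216 $/yr


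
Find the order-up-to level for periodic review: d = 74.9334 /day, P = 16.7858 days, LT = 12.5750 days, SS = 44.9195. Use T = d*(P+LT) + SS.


P + LT = 29.3608
d*(P+LT) = 74.9334 * 29.3608 = 2200.1046
T = 2200.1046 + 44.9195 = 2245.0241

2245.0241 units


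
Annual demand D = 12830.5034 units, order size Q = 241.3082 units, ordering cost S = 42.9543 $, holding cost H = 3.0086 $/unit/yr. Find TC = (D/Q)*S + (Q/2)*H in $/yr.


Ordering cost = D*S/Q = 2283.9062
Holding cost = Q*H/2 = 362.9999
TC = 2283.9062 + 362.9999 = 2646.9061

2646.9061 $/yr


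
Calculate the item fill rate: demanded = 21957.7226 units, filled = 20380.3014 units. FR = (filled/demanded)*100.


FR = 20380.3014 / 21957.7226 * 100 = 92.8161

92.8161%


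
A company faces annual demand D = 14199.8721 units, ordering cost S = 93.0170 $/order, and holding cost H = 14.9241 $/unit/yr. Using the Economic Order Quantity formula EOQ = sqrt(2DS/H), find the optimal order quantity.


2*D*S = 2 * 14199.8721 * 93.0170 = 2641659.0063
2*D*S/H = 177006.2521
EOQ = sqrt(177006.2521) = 420.7211

420.7211 units


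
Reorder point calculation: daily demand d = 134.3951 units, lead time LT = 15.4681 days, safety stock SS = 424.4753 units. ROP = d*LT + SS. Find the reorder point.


d*LT = 134.3951 * 15.4681 = 2078.8368
ROP = 2078.8368 + 424.4753 = 2503.3121

2503.3121 units


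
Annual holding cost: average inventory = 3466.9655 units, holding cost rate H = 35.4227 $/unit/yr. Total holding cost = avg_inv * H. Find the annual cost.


Cost = 3466.9655 * 35.4227 = 122809.2788

122809.2788 $/yr


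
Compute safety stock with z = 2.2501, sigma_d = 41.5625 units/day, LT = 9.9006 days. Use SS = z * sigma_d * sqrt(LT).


sqrt(LT) = sqrt(9.9006) = 3.1465
SS = 2.2501 * 41.5625 * 3.1465 = 294.2620

294.2620 units


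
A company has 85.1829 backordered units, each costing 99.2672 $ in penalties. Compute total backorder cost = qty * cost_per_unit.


Total = 85.1829 * 99.2672 = 8455.8680

8455.8680 $


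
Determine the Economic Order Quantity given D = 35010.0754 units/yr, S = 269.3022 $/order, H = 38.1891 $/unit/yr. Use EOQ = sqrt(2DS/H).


2*D*S = 2 * 35010.0754 * 269.3022 = 18856580.6548
2*D*S/H = 493768.6579
EOQ = sqrt(493768.6579) = 702.6867

702.6867 units


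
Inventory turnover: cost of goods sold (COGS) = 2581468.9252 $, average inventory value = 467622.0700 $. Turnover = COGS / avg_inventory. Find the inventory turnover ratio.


Turnover = 2581468.9252 / 467622.0700 = 5.5204

5.5204


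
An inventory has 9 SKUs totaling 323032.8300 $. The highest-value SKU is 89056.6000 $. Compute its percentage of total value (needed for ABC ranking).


Top item = 89056.6000
Total = 323032.8300
Percentage = 89056.6000 / 323032.8300 * 100 = 27.5689

27.5689%


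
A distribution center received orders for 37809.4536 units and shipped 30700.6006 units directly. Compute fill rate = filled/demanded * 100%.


FR = 30700.6006 / 37809.4536 * 100 = 81.1982

81.1982%


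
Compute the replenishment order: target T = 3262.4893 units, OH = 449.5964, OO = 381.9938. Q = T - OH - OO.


Inventory position = OH + OO = 449.5964 + 381.9938 = 831.5902
Q = 3262.4893 - 831.5902 = 2430.8991

2430.8991 units


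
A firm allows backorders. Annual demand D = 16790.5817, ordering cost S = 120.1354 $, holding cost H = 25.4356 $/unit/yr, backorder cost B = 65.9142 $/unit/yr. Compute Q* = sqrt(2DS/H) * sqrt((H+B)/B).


sqrt(2DS/H) = 398.2560
sqrt((H+B)/B) = 1.1772
Q* = 398.2560 * 1.1772 = 468.8422

468.8422 units


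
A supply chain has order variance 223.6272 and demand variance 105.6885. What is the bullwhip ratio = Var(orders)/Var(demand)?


BW = 223.6272 / 105.6885 = 2.1159

2.1159


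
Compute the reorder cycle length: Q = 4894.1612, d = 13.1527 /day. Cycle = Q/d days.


Cycle = 4894.1612 / 13.1527 = 372.1032

372.1032 days


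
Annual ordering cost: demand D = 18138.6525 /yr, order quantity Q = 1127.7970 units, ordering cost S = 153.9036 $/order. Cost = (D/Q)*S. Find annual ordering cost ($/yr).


Number of orders = D/Q = 16.0833
Cost = 16.0833 * 153.9036 = 2475.2716

2475.2716 $/yr


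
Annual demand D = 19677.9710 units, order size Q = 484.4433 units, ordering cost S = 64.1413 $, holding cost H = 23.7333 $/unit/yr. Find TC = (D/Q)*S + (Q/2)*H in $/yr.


Ordering cost = D*S/Q = 2605.4043
Holding cost = Q*H/2 = 5748.7191
TC = 2605.4043 + 5748.7191 = 8354.1234

8354.1234 $/yr


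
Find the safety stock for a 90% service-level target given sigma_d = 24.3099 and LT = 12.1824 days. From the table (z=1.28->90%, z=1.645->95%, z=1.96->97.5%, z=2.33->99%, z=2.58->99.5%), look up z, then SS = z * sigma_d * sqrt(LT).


From the table, SL = 90% corresponds to z = 1.28
sqrt(LT) = sqrt(12.1824) = 3.4903
SS = 1.28 * 24.3099 * 3.4903 = 108.6074

108.6074 units


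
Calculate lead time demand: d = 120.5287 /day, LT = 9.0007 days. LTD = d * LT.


LTD = 120.5287 * 9.0007 = 1084.8427

1084.8427 units


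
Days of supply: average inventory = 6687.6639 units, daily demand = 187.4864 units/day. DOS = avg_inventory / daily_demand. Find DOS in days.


DOS = 6687.6639 / 187.4864 = 35.6701

35.6701 days


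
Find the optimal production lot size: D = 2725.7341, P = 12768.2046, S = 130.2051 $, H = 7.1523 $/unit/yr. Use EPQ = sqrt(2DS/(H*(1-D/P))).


1 - D/P = 1 - 0.2135 = 0.7865
H*(1-D/P) = 5.6254
2DS = 709808.9621
EPQ = sqrt(126178.4025) = 355.2160

355.2160 units


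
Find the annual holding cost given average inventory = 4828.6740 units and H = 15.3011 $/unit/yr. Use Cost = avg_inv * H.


Cost = 4828.6740 * 15.3011 = 73884.0237

73884.0237 $/yr


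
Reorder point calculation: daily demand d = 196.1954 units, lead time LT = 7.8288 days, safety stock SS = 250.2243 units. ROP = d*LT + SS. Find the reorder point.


d*LT = 196.1954 * 7.8288 = 1535.9745
ROP = 1535.9745 + 250.2243 = 1786.1988

1786.1988 units


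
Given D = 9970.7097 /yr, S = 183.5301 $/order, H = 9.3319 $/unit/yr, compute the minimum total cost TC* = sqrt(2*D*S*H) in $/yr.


2*D*S*H = 34153360.7158
TC* = sqrt(34153360.7158) = 5844.0877

5844.0877 $/yr


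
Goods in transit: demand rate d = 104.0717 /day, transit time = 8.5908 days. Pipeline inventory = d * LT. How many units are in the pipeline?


Pipeline = 104.0717 * 8.5908 = 894.0592

894.0592 units


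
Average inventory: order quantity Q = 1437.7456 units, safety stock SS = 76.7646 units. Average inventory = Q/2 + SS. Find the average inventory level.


Q/2 = 718.8728
Avg = 718.8728 + 76.7646 = 795.6374

795.6374 units


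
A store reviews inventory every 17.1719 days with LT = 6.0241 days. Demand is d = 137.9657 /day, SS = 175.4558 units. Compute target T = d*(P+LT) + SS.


P + LT = 23.1960
d*(P+LT) = 137.9657 * 23.1960 = 3200.2524
T = 3200.2524 + 175.4558 = 3375.7082

3375.7082 units


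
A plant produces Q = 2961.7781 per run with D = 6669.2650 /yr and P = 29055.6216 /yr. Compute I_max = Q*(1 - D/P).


D/P = 0.2295
1 - D/P = 0.7705
I_max = 2961.7781 * 0.7705 = 2281.9481

2281.9481 units


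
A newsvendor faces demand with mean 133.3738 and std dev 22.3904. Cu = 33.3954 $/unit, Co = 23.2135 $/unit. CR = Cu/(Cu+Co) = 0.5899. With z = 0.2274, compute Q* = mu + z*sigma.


CR = Cu/(Cu+Co) = 33.3954/(33.3954+23.2135) = 0.5899
z = 0.2274
Q* = 133.3738 + 0.2274 * 22.3904 = 138.4654

138.4654 units


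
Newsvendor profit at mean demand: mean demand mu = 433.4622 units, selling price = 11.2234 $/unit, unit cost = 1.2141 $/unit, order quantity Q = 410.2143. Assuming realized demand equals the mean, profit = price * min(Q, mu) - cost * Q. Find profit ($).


Sales at mu = min(410.2143, 433.4622) = 410.2143
Revenue = 11.2234 * 410.2143 = 4603.9992
Total cost = 1.2141 * 410.2143 = 498.0412
Profit = 4603.9992 - 498.0412 = 4105.9580

4105.9580 $


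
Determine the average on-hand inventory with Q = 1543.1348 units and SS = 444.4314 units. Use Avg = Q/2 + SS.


Q/2 = 771.5674
Avg = 771.5674 + 444.4314 = 1215.9988

1215.9988 units


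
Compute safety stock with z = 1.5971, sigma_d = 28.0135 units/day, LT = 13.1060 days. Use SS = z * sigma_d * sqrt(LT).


sqrt(LT) = sqrt(13.1060) = 3.6202
SS = 1.5971 * 28.0135 * 3.6202 = 161.9700

161.9700 units


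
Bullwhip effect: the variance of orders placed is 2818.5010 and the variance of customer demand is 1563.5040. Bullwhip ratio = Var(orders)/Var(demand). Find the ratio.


BW = 2818.5010 / 1563.5040 = 1.8027

1.8027


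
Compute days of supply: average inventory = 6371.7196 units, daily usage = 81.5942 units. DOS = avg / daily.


DOS = 6371.7196 / 81.5942 = 78.0903

78.0903 days


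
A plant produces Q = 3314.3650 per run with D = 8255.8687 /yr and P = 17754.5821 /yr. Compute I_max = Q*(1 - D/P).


D/P = 0.4650
1 - D/P = 0.5350
I_max = 3314.3650 * 0.5350 = 1773.1875

1773.1875 units


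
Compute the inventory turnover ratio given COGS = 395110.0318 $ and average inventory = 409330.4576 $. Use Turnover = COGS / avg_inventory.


Turnover = 395110.0318 / 409330.4576 = 0.9653

0.9653


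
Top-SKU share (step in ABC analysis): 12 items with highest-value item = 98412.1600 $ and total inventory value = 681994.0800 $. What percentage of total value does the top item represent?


Top item = 98412.1600
Total = 681994.0800
Percentage = 98412.1600 / 681994.0800 * 100 = 14.4301

14.4301%


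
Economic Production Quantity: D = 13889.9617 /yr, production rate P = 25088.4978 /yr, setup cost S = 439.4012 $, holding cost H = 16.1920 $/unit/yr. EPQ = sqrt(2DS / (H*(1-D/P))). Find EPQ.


1 - D/P = 1 - 0.5536 = 0.4464
H*(1-D/P) = 7.2275
2DS = 12206531.6779
EPQ = sqrt(1688904.8828) = 1299.5787

1299.5787 units


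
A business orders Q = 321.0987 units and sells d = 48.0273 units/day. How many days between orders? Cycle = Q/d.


Cycle = 321.0987 / 48.0273 = 6.6858

6.6858 days


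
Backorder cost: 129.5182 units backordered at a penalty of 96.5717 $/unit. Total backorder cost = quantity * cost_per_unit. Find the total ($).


Total = 129.5182 * 96.5717 = 12507.7928

12507.7928 $


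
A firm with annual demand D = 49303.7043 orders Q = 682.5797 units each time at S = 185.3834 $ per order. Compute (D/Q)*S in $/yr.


Number of orders = D/Q = 72.2314
Cost = 72.2314 * 185.3834 = 13390.5071

13390.5071 $/yr


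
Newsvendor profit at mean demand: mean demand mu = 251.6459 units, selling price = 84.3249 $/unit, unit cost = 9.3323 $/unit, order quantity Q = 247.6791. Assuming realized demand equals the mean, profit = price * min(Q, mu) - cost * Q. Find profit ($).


Sales at mu = min(247.6791, 251.6459) = 247.6791
Revenue = 84.3249 * 247.6791 = 20885.5153
Total cost = 9.3323 * 247.6791 = 2311.4157
Profit = 20885.5153 - 2311.4157 = 18574.0997

18574.0997 $


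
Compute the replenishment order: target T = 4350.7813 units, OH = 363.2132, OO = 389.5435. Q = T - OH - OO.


Inventory position = OH + OO = 363.2132 + 389.5435 = 752.7567
Q = 4350.7813 - 752.7567 = 3598.0246

3598.0246 units


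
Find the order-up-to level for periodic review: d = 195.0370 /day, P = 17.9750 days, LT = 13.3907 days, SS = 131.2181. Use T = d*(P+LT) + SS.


P + LT = 31.3657
d*(P+LT) = 195.0370 * 31.3657 = 6117.4720
T = 6117.4720 + 131.2181 = 6248.6901

6248.6901 units


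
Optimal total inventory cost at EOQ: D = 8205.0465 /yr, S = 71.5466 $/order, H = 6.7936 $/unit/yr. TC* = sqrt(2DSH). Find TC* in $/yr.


2*D*S*H = 7976273.0942
TC* = sqrt(7976273.0942) = 2824.2296

2824.2296 $/yr


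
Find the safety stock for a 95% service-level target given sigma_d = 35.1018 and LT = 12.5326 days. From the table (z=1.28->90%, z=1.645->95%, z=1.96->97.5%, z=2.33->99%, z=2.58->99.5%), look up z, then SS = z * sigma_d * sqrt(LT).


From the table, SL = 95% corresponds to z = 1.645
sqrt(LT) = sqrt(12.5326) = 3.5401
SS = 1.645 * 35.1018 * 3.5401 = 204.4165

204.4165 units


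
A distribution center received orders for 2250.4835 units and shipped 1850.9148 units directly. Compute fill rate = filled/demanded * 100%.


FR = 1850.9148 / 2250.4835 * 100 = 82.2452

82.2452%


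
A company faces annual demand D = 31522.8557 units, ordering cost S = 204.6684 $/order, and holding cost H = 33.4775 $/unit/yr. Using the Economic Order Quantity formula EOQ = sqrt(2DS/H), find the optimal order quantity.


2*D*S = 2 * 31522.8557 * 204.6684 = 12903464.8791
2*D*S/H = 385436.9316
EOQ = sqrt(385436.9316) = 620.8357

620.8357 units


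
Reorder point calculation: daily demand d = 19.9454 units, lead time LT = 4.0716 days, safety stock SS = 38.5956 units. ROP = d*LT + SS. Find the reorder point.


d*LT = 19.9454 * 4.0716 = 81.2097
ROP = 81.2097 + 38.5956 = 119.8053

119.8053 units


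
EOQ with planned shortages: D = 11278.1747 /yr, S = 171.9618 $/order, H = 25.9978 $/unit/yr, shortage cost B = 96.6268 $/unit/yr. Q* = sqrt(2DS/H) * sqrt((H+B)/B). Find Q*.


sqrt(2DS/H) = 386.2621
sqrt((H+B)/B) = 1.1265
Q* = 386.2621 * 1.1265 = 435.1331

435.1331 units


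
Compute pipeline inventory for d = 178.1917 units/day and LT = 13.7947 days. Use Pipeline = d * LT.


Pipeline = 178.1917 * 13.7947 = 2458.1010

2458.1010 units


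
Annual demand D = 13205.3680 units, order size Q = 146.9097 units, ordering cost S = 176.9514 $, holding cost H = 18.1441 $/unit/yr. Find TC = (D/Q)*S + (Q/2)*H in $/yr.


Ordering cost = D*S/Q = 15905.7459
Holding cost = Q*H/2 = 1332.7721
TC = 15905.7459 + 1332.7721 = 17238.5180

17238.5180 $/yr


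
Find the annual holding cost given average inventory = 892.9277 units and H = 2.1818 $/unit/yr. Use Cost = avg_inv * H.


Cost = 892.9277 * 2.1818 = 1948.1897

1948.1897 $/yr


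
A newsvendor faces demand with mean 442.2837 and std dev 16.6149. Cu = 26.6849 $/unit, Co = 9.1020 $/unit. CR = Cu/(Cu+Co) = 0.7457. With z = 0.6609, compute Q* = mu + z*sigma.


CR = Cu/(Cu+Co) = 26.6849/(26.6849+9.1020) = 0.7457
z = 0.6609
Q* = 442.2837 + 0.6609 * 16.6149 = 453.2645

453.2645 units


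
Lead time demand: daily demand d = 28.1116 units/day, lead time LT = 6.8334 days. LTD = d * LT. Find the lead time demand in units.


LTD = 28.1116 * 6.8334 = 192.0978

192.0978 units


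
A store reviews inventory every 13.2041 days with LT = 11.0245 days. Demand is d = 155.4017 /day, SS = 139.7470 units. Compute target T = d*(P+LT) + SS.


P + LT = 24.2286
d*(P+LT) = 155.4017 * 24.2286 = 3765.1656
T = 3765.1656 + 139.7470 = 3904.9126

3904.9126 units


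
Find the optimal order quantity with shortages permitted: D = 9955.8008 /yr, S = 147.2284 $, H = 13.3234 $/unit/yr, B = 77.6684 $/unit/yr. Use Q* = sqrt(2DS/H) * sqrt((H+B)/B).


sqrt(2DS/H) = 469.0740
sqrt((H+B)/B) = 1.0824
Q* = 469.0740 * 1.0824 = 507.7154

507.7154 units


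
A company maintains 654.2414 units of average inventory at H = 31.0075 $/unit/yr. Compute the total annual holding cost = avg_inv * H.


Cost = 654.2414 * 31.0075 = 20286.3902

20286.3902 $/yr


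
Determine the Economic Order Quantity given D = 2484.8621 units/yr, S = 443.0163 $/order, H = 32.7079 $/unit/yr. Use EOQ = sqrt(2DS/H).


2*D*S = 2 * 2484.8621 * 443.0163 = 2201668.8271
2*D*S/H = 67313.0598
EOQ = sqrt(67313.0598) = 259.4476

259.4476 units


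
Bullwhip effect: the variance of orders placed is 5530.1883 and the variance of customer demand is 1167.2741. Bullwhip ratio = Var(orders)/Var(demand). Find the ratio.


BW = 5530.1883 / 1167.2741 = 4.7377

4.7377


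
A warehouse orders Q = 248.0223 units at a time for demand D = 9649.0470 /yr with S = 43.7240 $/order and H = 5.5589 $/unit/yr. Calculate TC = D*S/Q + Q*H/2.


Ordering cost = D*S/Q = 1701.0363
Holding cost = Q*H/2 = 689.3656
TC = 1701.0363 + 689.3656 = 2390.4019

2390.4019 $/yr


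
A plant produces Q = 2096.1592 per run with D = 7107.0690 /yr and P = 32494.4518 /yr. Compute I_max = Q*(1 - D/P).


D/P = 0.2187
1 - D/P = 0.7813
I_max = 2096.1592 * 0.7813 = 1637.6948

1637.6948 units


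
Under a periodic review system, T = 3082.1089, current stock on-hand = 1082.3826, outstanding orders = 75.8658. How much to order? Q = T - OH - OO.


Inventory position = OH + OO = 1082.3826 + 75.8658 = 1158.2484
Q = 3082.1089 - 1158.2484 = 1923.8605

1923.8605 units


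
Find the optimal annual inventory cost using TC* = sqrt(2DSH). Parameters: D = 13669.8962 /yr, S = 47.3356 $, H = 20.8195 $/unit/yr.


2*D*S*H = 26943461.7611
TC* = sqrt(26943461.7611) = 5190.7092

5190.7092 $/yr


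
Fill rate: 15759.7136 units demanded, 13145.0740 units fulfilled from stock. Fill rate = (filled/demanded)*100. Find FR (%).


FR = 13145.0740 / 15759.7136 * 100 = 83.4093

83.4093%


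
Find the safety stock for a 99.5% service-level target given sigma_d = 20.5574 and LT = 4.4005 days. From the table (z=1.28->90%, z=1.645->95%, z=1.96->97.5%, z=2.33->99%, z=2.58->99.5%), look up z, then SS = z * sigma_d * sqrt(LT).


From the table, SL = 99.5% corresponds to z = 2.58
sqrt(LT) = sqrt(4.4005) = 2.0977
SS = 2.58 * 20.5574 * 2.0977 = 111.2600

111.2600 units


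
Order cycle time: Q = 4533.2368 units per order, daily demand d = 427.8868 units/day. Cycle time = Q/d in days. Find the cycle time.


Cycle = 4533.2368 / 427.8868 = 10.5945

10.5945 days


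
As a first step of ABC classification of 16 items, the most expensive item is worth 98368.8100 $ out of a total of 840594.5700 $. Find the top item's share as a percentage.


Top item = 98368.8100
Total = 840594.5700
Percentage = 98368.8100 / 840594.5700 * 100 = 11.7023

11.7023%


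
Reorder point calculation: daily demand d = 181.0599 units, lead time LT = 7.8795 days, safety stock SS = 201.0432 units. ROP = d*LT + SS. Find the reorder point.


d*LT = 181.0599 * 7.8795 = 1426.6615
ROP = 1426.6615 + 201.0432 = 1627.7047

1627.7047 units


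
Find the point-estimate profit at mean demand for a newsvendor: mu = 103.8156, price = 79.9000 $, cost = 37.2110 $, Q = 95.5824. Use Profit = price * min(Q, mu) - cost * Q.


Sales at mu = min(95.5824, 103.8156) = 95.5824
Revenue = 79.9000 * 95.5824 = 7637.0338
Total cost = 37.2110 * 95.5824 = 3556.7167
Profit = 7637.0338 - 3556.7167 = 4080.3171

4080.3171 $


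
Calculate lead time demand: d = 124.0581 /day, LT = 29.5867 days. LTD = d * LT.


LTD = 124.0581 * 29.5867 = 3670.4698

3670.4698 units


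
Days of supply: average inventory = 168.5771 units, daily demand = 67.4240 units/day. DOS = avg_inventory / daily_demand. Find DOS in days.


DOS = 168.5771 / 67.4240 = 2.5003

2.5003 days


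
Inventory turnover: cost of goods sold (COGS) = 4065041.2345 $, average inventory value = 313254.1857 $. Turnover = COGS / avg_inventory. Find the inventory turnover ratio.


Turnover = 4065041.2345 / 313254.1857 = 12.9768

12.9768


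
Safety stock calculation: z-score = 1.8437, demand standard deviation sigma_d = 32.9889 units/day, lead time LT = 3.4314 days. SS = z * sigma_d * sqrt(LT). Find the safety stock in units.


sqrt(LT) = sqrt(3.4314) = 1.8524
SS = 1.8437 * 32.9889 * 1.8524 = 112.6662

112.6662 units


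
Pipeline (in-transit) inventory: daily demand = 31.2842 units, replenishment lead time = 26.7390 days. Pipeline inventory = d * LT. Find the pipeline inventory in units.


Pipeline = 31.2842 * 26.7390 = 836.5082

836.5082 units


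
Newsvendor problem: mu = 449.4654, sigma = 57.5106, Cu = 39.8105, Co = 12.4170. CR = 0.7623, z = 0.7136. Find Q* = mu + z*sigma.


CR = Cu/(Cu+Co) = 39.8105/(39.8105+12.4170) = 0.7623
z = 0.7136
Q* = 449.4654 + 0.7136 * 57.5106 = 490.5050

490.5050 units


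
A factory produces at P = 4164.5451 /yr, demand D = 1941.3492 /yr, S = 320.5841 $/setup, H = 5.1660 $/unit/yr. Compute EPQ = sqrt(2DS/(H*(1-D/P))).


1 - D/P = 1 - 0.4662 = 0.5338
H*(1-D/P) = 2.7578
2DS = 1244731.3721
EPQ = sqrt(451347.5305) = 671.8240

671.8240 units


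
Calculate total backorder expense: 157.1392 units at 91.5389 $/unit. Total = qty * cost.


Total = 157.1392 * 91.5389 = 14384.3495

14384.3495 $


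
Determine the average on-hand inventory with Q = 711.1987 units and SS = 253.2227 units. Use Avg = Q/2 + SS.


Q/2 = 355.5994
Avg = 355.5994 + 253.2227 = 608.8220

608.8220 units


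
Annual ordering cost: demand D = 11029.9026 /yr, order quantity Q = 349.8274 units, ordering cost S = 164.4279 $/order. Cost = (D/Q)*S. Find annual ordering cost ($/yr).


Number of orders = D/Q = 31.5296
Cost = 31.5296 * 164.4279 = 5184.3387

5184.3387 $/yr


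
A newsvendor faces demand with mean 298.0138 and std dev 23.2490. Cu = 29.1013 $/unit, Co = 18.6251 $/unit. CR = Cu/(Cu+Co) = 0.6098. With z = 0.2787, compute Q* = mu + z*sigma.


CR = Cu/(Cu+Co) = 29.1013/(29.1013+18.6251) = 0.6098
z = 0.2787
Q* = 298.0138 + 0.2787 * 23.2490 = 304.4933

304.4933 units


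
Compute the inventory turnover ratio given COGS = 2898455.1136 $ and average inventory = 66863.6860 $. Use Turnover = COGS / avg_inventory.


Turnover = 2898455.1136 / 66863.6860 = 43.3487

43.3487


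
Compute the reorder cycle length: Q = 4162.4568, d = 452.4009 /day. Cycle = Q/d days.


Cycle = 4162.4568 / 452.4009 = 9.2008

9.2008 days


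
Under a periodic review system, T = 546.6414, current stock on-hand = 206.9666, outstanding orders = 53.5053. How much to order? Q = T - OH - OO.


Inventory position = OH + OO = 206.9666 + 53.5053 = 260.4719
Q = 546.6414 - 260.4719 = 286.1695

286.1695 units


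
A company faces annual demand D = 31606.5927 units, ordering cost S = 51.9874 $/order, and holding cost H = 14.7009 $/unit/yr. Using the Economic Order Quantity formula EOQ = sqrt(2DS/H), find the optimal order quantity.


2*D*S = 2 * 31606.5927 * 51.9874 = 3286289.1547
2*D*S/H = 223543.3990
EOQ = sqrt(223543.3990) = 472.8038

472.8038 units


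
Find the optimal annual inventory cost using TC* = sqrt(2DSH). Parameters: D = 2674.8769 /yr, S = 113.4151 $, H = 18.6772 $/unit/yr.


2*D*S*H = 11332257.7859
TC* = sqrt(11332257.7859) = 3366.3419

3366.3419 $/yr


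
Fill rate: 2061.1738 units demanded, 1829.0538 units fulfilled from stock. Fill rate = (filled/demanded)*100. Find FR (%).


FR = 1829.0538 / 2061.1738 * 100 = 88.7385

88.7385%


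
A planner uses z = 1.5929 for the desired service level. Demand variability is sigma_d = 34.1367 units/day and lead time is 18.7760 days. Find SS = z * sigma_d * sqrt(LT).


sqrt(LT) = sqrt(18.7760) = 4.3331
SS = 1.5929 * 34.1367 * 4.3331 = 235.6197

235.6197 units


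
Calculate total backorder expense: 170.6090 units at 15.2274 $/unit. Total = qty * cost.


Total = 170.6090 * 15.2274 = 2597.9315

2597.9315 $


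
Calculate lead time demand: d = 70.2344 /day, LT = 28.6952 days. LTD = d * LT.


LTD = 70.2344 * 28.6952 = 2015.3902

2015.3902 units


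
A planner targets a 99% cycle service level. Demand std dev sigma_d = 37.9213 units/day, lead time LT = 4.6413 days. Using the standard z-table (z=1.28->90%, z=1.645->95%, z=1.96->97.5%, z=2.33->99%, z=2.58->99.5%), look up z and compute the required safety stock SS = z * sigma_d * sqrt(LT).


From the table, SL = 99% corresponds to z = 2.33
sqrt(LT) = sqrt(4.6413) = 2.1544
SS = 2.33 * 37.9213 * 2.1544 = 190.3527

190.3527 units


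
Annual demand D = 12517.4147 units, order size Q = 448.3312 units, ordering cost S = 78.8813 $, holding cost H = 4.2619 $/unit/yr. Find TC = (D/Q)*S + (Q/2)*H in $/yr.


Ordering cost = D*S/Q = 2202.3672
Holding cost = Q*H/2 = 955.3714
TC = 2202.3672 + 955.3714 = 3157.7386

3157.7386 $/yr


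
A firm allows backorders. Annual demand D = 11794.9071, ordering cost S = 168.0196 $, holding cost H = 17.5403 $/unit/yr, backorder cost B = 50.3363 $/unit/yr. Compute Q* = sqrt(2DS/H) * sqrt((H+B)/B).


sqrt(2DS/H) = 475.3612
sqrt((H+B)/B) = 1.1612
Q* = 475.3612 * 1.1612 = 552.0051

552.0051 units


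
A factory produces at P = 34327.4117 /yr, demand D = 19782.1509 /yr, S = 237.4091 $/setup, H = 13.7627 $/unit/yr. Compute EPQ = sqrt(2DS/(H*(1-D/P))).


1 - D/P = 1 - 0.5763 = 0.4237
H*(1-D/P) = 5.8316
2DS = 9392925.2825
EPQ = sqrt(1610707.8323) = 1269.1366

1269.1366 units


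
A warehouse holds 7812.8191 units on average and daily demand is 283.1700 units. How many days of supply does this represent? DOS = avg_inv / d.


DOS = 7812.8191 / 283.1700 = 27.5906

27.5906 days


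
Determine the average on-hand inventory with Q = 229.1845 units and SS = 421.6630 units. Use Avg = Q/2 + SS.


Q/2 = 114.5923
Avg = 114.5923 + 421.6630 = 536.2553

536.2553 units


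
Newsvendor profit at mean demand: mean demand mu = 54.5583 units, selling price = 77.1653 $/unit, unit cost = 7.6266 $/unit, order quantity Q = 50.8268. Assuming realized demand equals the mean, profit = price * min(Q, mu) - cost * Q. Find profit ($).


Sales at mu = min(50.8268, 54.5583) = 50.8268
Revenue = 77.1653 * 50.8268 = 3922.0653
Total cost = 7.6266 * 50.8268 = 387.6357
Profit = 3922.0653 - 387.6357 = 3534.4296

3534.4296 $


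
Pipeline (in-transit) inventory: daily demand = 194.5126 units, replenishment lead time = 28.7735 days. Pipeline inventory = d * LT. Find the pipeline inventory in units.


Pipeline = 194.5126 * 28.7735 = 5596.8083

5596.8083 units
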